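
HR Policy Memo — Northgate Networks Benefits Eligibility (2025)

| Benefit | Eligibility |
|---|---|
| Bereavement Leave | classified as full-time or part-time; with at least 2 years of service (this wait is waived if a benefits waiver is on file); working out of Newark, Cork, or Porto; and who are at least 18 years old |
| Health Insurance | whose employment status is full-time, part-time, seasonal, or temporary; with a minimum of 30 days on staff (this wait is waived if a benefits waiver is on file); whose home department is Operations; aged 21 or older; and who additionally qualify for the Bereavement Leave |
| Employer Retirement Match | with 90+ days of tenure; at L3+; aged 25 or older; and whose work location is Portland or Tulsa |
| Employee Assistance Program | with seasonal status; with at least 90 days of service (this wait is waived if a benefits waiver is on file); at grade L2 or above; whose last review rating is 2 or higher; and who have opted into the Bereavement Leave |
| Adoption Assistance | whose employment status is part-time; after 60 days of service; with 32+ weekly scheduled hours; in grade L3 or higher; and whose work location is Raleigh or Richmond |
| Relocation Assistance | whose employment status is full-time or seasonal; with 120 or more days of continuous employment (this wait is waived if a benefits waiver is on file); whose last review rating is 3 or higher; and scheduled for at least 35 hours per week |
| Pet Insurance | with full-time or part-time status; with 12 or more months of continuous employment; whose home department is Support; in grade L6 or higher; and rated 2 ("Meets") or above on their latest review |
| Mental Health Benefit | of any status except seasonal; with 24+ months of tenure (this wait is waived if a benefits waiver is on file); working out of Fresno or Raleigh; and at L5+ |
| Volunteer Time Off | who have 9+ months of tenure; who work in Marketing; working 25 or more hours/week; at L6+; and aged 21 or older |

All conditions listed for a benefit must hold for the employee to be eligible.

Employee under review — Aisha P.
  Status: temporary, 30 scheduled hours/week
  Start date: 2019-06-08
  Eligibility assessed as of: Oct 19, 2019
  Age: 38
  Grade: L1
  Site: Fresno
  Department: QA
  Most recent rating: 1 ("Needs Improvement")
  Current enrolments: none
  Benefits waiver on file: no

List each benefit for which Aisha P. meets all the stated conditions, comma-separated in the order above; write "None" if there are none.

None

Service from 2019-06-08 to Oct 19, 2019: 133 days.
Bereavement Leave — status temporary ✗ (requires full-time or part-time) → not eligible.
Health Insurance — status temporary ✓; no waiver, service 133 days ≥ 30 days ✓; dept QA ✗ → not eligible.
Employer Retirement Match — service 133 days ≥ 90 days ✓; grade L1 < L3 ✗ → not eligible.
Employee Assistance Program — status temporary ✗ (requires seasonal) → not eligible.
Adoption Assistance — status temporary ✗ (requires part-time) → not eligible.
Relocation Assistance — status temporary ✗ (requires full-time or seasonal) → not eligible.
Pet Insurance — status temporary ✗ (requires full-time or part-time) → not eligible.
Mental Health Benefit — status temporary ✓ (not excluded); no waiver, service 133 days < 24 months (≈720 days) ✗ → not eligible.
Volunteer Time Off — service 133 days < 9 months (≈270 days) ✗ → not eligible.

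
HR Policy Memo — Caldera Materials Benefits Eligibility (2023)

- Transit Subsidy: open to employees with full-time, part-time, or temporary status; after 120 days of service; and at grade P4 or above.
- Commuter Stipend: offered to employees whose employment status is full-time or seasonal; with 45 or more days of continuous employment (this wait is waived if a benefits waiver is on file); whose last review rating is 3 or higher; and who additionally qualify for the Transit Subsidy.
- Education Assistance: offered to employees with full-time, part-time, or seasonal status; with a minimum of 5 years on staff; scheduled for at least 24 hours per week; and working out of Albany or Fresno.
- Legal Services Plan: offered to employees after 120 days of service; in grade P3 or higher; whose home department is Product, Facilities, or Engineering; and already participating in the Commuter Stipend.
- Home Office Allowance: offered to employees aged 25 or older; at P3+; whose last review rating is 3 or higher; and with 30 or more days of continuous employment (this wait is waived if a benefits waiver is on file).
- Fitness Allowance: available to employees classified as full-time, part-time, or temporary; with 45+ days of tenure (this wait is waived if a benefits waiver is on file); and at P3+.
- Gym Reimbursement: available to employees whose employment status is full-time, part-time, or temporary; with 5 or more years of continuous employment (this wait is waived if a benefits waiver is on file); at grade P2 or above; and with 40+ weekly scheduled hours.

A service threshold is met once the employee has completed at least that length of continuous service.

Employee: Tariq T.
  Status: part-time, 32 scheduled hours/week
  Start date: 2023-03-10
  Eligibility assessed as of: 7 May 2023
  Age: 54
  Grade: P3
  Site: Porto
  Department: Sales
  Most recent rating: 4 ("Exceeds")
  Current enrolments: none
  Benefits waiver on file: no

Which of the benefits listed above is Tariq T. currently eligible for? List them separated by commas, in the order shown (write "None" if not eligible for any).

Service from 2023-03-10 to 7 May 2023: 58 days.
Transit Subsidy — status part-time ✓; service 58 days < 120 days ✗ → not eligible.
Commuter Stipend — status part-time ✗ (requires full-time or seasonal) → not eligible.
Education Assistance — status part-time ✓; service 58 days < 5 years (≈1825 days) ✗ → not eligible.
Legal Services Plan — service 58 days < 120 days ✗ → not eligible.
Home Office Allowance — age 54 ≥ 25 ✓; grade P3 ≥ P3 ✓; rating 4 ≥ 3 ✓; no waiver, service 58 days ≥ 30 days ✓ → eligible.
Fitness Allowance — status part-time ✓; no waiver, service 58 days ≥ 45 days ✓; grade P3 ≥ P3 ✓ → eligible.
Gym Reimbursement — status part-time ✓; no waiver, service 58 days < 5 years (≈1825 days) ✗ → not eligible.

Home Office Allowance, Fitness Allowance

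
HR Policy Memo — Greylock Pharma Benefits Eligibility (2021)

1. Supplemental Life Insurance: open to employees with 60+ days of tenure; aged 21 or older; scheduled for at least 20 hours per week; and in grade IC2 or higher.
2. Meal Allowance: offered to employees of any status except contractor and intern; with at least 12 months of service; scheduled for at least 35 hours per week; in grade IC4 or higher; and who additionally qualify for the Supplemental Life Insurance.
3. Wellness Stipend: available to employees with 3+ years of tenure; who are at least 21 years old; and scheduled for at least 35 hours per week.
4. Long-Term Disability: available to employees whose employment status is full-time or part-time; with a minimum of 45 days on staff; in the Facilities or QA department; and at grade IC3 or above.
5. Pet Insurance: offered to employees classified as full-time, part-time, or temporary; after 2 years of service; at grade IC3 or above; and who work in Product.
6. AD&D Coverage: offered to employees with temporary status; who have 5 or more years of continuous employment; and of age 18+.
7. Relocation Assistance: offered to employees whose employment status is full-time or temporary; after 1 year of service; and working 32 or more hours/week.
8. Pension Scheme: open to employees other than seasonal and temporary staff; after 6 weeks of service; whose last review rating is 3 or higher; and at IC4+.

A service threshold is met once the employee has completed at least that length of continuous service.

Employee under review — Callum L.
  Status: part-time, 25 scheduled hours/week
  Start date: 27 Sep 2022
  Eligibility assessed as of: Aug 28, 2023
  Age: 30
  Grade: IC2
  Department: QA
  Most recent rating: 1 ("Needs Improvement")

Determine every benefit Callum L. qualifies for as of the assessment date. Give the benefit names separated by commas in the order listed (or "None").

Supplemental Life Insurance

Service from 27 Sep 2022 to Aug 28, 2023: 335 days.
Supplemental Life Insurance — service 335 days ≥ 60 days ✓; age 30 ≥ 21 ✓; 25 hrs/wk ≥ 20 ✓; grade IC2 ≥ IC2 ✓ → eligible.
Meal Allowance — status part-time ✓ (not excluded); service 335 days < 12 months (≈360 days) ✗ → not eligible.
Wellness Stipend — service 335 days < 3 years (≈1095 days) ✗ → not eligible.
Long-Term Disability — status part-time ✓; service 335 days ≥ 45 days ✓; dept QA ✓; grade IC2 < IC3 ✗ → not eligible.
Pet Insurance — status part-time ✓; service 335 days < 2 years (≈730 days) ✗ → not eligible.
AD&D Coverage — status part-time ✗ (requires temporary) → not eligible.
Relocation Assistance — status part-time ✗ (requires full-time or temporary) → not eligible.
Pension Scheme — status part-time ✓ (not excluded); service 335 days ≥ 6 weeks (≈42 days) ✓; rating 1 < 3 ✗ → not eligible.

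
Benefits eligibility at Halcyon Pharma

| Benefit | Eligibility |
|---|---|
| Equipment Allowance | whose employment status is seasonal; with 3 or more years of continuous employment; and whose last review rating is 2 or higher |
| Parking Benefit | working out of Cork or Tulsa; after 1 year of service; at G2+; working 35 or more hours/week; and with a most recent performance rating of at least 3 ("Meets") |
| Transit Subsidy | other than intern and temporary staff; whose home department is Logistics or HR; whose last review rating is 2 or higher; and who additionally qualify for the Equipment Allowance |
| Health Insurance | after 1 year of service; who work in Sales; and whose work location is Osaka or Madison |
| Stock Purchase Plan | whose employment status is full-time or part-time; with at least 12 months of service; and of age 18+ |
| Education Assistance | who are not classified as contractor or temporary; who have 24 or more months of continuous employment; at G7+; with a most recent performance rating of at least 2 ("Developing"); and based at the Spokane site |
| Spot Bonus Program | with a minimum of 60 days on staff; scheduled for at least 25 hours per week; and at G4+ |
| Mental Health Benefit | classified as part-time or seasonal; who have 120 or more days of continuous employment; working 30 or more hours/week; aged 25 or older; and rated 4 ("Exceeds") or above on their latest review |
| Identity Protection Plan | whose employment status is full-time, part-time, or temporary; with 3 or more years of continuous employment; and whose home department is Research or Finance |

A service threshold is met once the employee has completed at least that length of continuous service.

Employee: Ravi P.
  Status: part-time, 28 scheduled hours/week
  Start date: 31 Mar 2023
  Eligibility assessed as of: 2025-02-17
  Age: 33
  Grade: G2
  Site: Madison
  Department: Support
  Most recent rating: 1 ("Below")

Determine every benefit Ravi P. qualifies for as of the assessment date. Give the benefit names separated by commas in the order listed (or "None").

Service from 31 Mar 2023 to 2025-02-17: 689 days.
Equipment Allowance — status part-time ✗ (requires seasonal) → not eligible.
Parking Benefit — site Madison ✗ (not Cork or Tulsa) → not eligible.
Transit Subsidy — status part-time ✓ (not excluded); dept Support ✗ → not eligible.
Health Insurance — service 689 days ≥ 1 year (≈365 days) ✓; dept Support ✗ → not eligible.
Stock Purchase Plan — status part-time ✓; service 689 days ≥ 12 months (≈360 days) ✓; age 33 ≥ 18 ✓ → eligible.
Education Assistance — status part-time ✓ (not excluded); service 689 days < 24 months (≈720 days) ✗ → not eligible.
Spot Bonus Program — service 689 days ≥ 60 days ✓; 28 hrs/wk ≥ 25 ✓; grade G2 < G4 ✗ → not eligible.
Mental Health Benefit — status part-time ✓; service 689 days ≥ 120 days ✓; 28 hrs/wk < 30 ✗ → not eligible.
Identity Protection Plan — status part-time ✓; service 689 days < 3 years (≈1095 days) ✗ → not eligible.

Stock Purchase Plan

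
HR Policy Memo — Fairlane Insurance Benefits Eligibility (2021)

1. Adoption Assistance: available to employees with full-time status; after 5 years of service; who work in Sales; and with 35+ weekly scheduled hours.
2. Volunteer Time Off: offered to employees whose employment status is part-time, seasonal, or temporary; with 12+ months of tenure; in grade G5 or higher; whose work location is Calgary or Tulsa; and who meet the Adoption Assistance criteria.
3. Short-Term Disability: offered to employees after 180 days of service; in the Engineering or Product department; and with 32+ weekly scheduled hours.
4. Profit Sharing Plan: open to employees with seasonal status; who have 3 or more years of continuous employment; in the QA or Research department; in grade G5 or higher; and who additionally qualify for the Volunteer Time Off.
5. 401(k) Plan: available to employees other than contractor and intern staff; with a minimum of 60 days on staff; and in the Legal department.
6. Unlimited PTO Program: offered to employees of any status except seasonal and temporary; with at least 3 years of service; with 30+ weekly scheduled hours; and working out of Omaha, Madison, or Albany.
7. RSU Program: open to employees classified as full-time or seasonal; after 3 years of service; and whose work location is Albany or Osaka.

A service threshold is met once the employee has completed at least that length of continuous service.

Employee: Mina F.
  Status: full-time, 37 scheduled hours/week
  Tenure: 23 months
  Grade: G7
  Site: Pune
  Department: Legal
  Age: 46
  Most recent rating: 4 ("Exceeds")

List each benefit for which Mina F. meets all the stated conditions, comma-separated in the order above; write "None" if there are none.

401(k) Plan

Adoption Assistance — status full-time ✓; service 23 months < 5 years (≈1825 days) ✗ → not eligible.
Volunteer Time Off — status full-time ✗ (requires part-time, seasonal, or temporary) → not eligible.
Short-Term Disability — service 23 months ≥ 180 days ✓; dept Legal ✗ → not eligible.
Profit Sharing Plan — status full-time ✗ (requires seasonal) → not eligible.
401(k) Plan — status full-time ✓ (not excluded); service 23 months ≥ 60 days ✓; dept Legal ✓ → eligible.
Unlimited PTO Program — status full-time ✓ (not excluded); service 23 months < 3 years (≈1095 days) ✗ → not eligible.
RSU Program — status full-time ✓; service 23 months < 3 years (≈1095 days) ✗ → not eligible.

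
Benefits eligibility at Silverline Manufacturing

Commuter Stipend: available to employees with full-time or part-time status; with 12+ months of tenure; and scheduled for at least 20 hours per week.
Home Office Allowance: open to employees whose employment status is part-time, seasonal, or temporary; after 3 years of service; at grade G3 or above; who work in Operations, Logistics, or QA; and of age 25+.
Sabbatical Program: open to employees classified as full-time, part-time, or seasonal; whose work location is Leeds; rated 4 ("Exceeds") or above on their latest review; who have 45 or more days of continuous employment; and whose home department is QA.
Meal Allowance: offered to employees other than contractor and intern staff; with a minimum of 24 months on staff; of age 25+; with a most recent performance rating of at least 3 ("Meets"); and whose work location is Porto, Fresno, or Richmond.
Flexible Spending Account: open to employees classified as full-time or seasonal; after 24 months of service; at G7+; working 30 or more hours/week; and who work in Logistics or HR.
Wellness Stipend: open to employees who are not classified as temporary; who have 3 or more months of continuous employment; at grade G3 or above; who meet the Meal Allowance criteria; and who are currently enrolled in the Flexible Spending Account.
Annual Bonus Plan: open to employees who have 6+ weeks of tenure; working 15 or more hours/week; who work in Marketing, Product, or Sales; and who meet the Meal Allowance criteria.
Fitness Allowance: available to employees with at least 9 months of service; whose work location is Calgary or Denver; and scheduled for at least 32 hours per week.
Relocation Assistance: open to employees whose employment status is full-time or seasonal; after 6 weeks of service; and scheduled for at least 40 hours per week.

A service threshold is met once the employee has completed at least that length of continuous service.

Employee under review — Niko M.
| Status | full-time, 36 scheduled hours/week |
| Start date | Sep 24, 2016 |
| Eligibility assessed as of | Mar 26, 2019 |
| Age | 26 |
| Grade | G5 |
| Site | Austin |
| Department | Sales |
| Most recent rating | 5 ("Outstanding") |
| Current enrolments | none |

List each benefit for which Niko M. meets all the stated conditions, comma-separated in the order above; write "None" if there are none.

Commuter Stipend

Service from Sep 24, 2016 to Mar 26, 2019: 913 days.
Commuter Stipend — status full-time ✓; service 913 days ≥ 12 months (≈360 days) ✓; 36 hrs/wk ≥ 20 ✓ → eligible.
Home Office Allowance — status full-time ✗ (requires part-time, seasonal, or temporary) → not eligible.
Sabbatical Program — status full-time ✓; site Austin ✗ (not Leeds) → not eligible.
Meal Allowance — status full-time ✓ (not excluded); service 913 days ≥ 24 months (≈720 days) ✓; age 26 ≥ 25 ✓; rating 5 ≥ 3 ✓; site Austin ✗ (not Porto, Fresno, or Richmond) → not eligible.
Flexible Spending Account — status full-time ✓; service 913 days ≥ 24 months (≈720 days) ✓; grade G5 < G7 ✗ → not eligible.
Wellness Stipend — status full-time ✓ (not excluded); service 913 days ≥ 3 months (≈90 days) ✓; grade G5 ≥ G3 ✓; not eligible for Meal Allowance ✗ → not eligible.
Annual Bonus Plan — service 913 days ≥ 6 weeks (≈42 days) ✓; 36 hrs/wk ≥ 15 ✓; dept Sales ✓; not eligible for Meal Allowance ✗ → not eligible.
Fitness Allowance — service 913 days ≥ 9 months (≈270 days) ✓; site Austin ✗ (not Calgary or Denver) → not eligible.
Relocation Assistance — status full-time ✓; service 913 days ≥ 6 weeks (≈42 days) ✓; 36 hrs/wk < 40 ✗ → not eligible.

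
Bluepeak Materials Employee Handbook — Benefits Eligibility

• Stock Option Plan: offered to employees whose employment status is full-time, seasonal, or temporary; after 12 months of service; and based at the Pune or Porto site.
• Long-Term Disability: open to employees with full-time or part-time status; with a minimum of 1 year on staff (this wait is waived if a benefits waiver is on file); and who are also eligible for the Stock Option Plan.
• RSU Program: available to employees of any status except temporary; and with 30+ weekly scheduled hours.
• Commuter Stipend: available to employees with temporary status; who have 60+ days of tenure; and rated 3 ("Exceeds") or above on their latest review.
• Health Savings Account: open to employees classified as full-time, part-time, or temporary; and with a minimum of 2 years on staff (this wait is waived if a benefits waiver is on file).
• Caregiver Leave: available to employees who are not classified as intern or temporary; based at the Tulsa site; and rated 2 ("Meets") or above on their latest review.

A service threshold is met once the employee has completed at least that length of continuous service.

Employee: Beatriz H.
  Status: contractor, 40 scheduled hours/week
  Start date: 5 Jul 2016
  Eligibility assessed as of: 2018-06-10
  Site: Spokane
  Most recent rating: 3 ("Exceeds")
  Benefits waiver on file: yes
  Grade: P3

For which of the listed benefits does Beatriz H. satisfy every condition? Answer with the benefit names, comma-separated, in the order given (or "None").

RSU Program

Service from 5 Jul 2016 to 2018-06-10: 705 days.
Stock Option Plan — status contractor ✗ (requires full-time, seasonal, or temporary) → not eligible.
Long-Term Disability — status contractor ✗ (requires full-time or part-time) → not eligible.
RSU Program — status contractor ✓ (not excluded); 40 hrs/wk ≥ 30 ✓ → eligible.
Commuter Stipend — status contractor ✗ (requires temporary) → not eligible.
Health Savings Account — status contractor ✗ (requires full-time, part-time, or temporary) → not eligible.
Caregiver Leave — status contractor ✓ (not excluded); site Spokane ✗ (not Tulsa) → not eligible.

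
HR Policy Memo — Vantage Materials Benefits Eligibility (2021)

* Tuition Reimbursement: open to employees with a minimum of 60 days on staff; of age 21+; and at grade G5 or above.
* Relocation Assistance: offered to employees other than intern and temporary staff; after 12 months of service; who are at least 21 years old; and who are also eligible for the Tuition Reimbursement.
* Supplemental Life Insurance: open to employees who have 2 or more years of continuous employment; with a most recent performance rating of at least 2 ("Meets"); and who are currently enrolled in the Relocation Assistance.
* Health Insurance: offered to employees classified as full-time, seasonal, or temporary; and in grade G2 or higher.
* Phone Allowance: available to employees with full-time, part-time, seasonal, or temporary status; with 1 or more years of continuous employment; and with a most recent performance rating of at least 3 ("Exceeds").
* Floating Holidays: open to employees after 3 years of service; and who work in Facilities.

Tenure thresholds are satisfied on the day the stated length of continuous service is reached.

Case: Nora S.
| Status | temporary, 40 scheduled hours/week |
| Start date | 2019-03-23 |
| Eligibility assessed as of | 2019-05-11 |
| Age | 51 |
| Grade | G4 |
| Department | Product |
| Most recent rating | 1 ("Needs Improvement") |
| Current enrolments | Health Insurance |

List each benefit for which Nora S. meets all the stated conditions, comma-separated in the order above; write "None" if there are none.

Service from 2019-03-23 to 2019-05-11: 49 days.
Tuition Reimbursement — service 49 days < 60 days ✗ → not eligible.
Relocation Assistance — status temporary ✗ (excluded) → not eligible.
Supplemental Life Insurance — service 49 days < 2 years (≈730 days) ✗ → not eligible.
Health Insurance — status temporary ✓; grade G4 ≥ G2 ✓ → eligible.
Phone Allowance — status temporary ✓; service 49 days < 1 year (≈365 days) ✗ → not eligible.
Floating Holidays — service 49 days < 3 years (≈1095 days) ✗ → not eligible.

Health Insurance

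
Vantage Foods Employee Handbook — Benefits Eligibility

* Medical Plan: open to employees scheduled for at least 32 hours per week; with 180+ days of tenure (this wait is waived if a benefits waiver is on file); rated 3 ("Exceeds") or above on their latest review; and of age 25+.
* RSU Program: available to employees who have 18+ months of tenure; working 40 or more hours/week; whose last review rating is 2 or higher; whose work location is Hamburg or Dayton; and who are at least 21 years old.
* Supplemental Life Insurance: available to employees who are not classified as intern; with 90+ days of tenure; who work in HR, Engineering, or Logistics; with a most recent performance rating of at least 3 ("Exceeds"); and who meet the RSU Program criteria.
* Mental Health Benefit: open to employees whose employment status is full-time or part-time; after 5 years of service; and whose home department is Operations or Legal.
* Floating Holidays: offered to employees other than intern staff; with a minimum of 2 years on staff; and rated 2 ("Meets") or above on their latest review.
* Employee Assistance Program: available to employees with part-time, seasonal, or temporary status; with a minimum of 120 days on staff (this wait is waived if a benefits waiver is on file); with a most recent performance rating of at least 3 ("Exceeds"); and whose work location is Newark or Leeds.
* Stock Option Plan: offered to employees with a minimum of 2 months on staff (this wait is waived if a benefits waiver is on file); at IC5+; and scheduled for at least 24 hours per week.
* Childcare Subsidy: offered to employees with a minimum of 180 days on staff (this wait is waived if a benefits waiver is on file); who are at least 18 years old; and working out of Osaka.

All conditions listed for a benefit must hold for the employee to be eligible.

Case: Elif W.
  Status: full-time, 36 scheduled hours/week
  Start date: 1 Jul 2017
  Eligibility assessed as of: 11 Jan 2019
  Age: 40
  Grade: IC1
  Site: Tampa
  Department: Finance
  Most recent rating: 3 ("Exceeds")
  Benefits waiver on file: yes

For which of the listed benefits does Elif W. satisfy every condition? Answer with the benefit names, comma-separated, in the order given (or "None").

Service from 1 Jul 2017 to 11 Jan 2019: 559 days.
Medical Plan — 36 hrs/wk ≥ 32 ✓; benefits waiver on file ✓; rating 3 ≥ 3 ✓; age 40 ≥ 25 ✓ → eligible.
RSU Program — service 559 days ≥ 18 months (≈540 days) ✓; 36 hrs/wk < 40 ✗ → not eligible.
Supplemental Life Insurance — status full-time ✓ (not excluded); service 559 days ≥ 90 days ✓; dept Finance ✗ → not eligible.
Mental Health Benefit — status full-time ✓; service 559 days < 5 years (≈1825 days) ✗ → not eligible.
Floating Holidays — status full-time ✓ (not excluded); service 559 days < 2 years (≈730 days) ✗ → not eligible.
Employee Assistance Program — status full-time ✗ (requires part-time, seasonal, or temporary) → not eligible.
Stock Option Plan — benefits waiver on file ✓; grade IC1 < IC5 ✗ → not eligible.
Childcare Subsidy — benefits waiver on file ✓; age 40 ≥ 18 ✓; site Tampa ✗ (not Osaka) → not eligible.

Medical Plan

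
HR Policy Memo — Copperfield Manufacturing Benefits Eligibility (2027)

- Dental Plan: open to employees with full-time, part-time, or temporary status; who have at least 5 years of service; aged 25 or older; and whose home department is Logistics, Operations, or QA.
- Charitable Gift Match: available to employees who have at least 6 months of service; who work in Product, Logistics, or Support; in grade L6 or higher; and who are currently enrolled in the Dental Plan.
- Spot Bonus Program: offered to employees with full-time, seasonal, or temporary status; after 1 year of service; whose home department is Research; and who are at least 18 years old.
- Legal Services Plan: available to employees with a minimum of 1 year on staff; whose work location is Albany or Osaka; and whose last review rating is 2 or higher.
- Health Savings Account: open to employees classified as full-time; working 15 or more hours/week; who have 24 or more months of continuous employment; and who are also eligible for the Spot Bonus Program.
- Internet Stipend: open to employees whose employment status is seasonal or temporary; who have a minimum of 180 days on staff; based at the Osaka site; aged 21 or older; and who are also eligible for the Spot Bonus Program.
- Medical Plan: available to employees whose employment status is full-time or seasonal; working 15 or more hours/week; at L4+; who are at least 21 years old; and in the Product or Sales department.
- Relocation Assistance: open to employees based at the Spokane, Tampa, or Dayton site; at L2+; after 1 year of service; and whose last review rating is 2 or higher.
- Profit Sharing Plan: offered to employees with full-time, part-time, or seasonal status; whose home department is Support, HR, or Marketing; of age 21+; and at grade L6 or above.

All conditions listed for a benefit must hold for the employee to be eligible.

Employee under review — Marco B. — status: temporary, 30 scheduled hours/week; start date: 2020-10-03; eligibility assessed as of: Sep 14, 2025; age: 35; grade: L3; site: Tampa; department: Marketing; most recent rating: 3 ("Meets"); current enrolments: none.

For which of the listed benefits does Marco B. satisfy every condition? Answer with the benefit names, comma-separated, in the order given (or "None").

Relocation Assistance

Service from 2020-10-03 to Sep 14, 2025: 1807 days.
Dental Plan — status temporary ✓; service 1807 days < 5 years (≈1825 days) ✗ → not eligible.
Charitable Gift Match — service 1807 days ≥ 6 months (≈180 days) ✓; dept Marketing ✗ → not eligible.
Spot Bonus Program — status temporary ✓; service 1807 days ≥ 1 year (≈365 days) ✓; dept Marketing ✗ → not eligible.
Legal Services Plan — service 1807 days ≥ 1 year (≈365 days) ✓; site Tampa ✗ (not Albany or Osaka) → not eligible.
Health Savings Account — status temporary ✗ (requires full-time) → not eligible.
Internet Stipend — status temporary ✓; service 1807 days ≥ 180 days ✓; site Tampa ✗ (not Osaka) → not eligible.
Medical Plan — status temporary ✗ (requires full-time or seasonal) → not eligible.
Relocation Assistance — site Tampa ✓; grade L3 ≥ L2 ✓; service 1807 days ≥ 1 year (≈365 days) ✓; rating 3 ≥ 2 ✓ → eligible.
Profit Sharing Plan — status temporary ✗ (requires full-time, part-time, or seasonal) → not eligible.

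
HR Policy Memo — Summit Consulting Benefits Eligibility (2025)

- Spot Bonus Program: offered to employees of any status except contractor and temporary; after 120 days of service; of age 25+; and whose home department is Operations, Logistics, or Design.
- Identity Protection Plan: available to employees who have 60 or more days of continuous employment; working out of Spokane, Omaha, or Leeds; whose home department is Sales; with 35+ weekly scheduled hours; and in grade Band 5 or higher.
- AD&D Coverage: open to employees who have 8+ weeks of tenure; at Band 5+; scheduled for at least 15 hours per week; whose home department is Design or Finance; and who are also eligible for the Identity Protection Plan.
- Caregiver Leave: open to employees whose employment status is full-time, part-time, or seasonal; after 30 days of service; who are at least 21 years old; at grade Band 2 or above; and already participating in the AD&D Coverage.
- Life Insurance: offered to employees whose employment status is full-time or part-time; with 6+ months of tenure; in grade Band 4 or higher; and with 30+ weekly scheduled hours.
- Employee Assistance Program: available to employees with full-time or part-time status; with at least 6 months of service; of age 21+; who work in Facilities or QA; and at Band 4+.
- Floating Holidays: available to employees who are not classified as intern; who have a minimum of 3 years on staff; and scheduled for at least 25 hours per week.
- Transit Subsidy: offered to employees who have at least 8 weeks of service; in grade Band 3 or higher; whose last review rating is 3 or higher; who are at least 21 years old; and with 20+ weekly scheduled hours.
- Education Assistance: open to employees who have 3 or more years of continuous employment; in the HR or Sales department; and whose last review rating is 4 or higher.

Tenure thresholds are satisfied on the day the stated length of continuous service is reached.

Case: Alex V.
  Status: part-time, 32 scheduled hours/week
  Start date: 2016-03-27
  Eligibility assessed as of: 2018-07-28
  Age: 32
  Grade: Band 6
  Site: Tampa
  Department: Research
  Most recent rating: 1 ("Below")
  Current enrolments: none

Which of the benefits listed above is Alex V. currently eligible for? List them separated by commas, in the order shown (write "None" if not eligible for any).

Service from 2016-03-27 to 2018-07-28: 853 days.
Spot Bonus Program — status part-time ✓ (not excluded); service 853 days ≥ 120 days ✓; age 32 ≥ 25 ✓; dept Research ✗ → not eligible.
Identity Protection Plan — service 853 days ≥ 60 days ✓; site Tampa ✗ (not Spokane, Omaha, or Leeds) → not eligible.
AD&D Coverage — service 853 days ≥ 8 weeks (≈56 days) ✓; grade Band 6 ≥ Band 5 ✓; 32 hrs/wk ≥ 15 ✓; dept Research ✗ → not eligible.
Caregiver Leave — status part-time ✓; service 853 days ≥ 30 days ✓; age 32 ≥ 21 ✓; grade Band 6 ≥ Band 2 ✓; not enrolled in AD&D Coverage ✗ → not eligible.
Life Insurance — status part-time ✓; service 853 days ≥ 6 months (≈180 days) ✓; grade Band 6 ≥ Band 4 ✓; 32 hrs/wk ≥ 30 ✓ → eligible.
Employee Assistance Program — status part-time ✓; service 853 days ≥ 6 months (≈180 days) ✓; age 32 ≥ 21 ✓; dept Research ✗ → not eligible.
Floating Holidays — status part-time ✓ (not excluded); service 853 days < 3 years (≈1095 days) ✗ → not eligible.
Transit Subsidy — service 853 days ≥ 8 weeks (≈56 days) ✓; grade Band 6 ≥ Band 3 ✓; rating 1 < 3 ✗ → not eligible.
Education Assistance — service 853 days < 3 years (≈1095 days) ✗ → not eligible.

Life Insurance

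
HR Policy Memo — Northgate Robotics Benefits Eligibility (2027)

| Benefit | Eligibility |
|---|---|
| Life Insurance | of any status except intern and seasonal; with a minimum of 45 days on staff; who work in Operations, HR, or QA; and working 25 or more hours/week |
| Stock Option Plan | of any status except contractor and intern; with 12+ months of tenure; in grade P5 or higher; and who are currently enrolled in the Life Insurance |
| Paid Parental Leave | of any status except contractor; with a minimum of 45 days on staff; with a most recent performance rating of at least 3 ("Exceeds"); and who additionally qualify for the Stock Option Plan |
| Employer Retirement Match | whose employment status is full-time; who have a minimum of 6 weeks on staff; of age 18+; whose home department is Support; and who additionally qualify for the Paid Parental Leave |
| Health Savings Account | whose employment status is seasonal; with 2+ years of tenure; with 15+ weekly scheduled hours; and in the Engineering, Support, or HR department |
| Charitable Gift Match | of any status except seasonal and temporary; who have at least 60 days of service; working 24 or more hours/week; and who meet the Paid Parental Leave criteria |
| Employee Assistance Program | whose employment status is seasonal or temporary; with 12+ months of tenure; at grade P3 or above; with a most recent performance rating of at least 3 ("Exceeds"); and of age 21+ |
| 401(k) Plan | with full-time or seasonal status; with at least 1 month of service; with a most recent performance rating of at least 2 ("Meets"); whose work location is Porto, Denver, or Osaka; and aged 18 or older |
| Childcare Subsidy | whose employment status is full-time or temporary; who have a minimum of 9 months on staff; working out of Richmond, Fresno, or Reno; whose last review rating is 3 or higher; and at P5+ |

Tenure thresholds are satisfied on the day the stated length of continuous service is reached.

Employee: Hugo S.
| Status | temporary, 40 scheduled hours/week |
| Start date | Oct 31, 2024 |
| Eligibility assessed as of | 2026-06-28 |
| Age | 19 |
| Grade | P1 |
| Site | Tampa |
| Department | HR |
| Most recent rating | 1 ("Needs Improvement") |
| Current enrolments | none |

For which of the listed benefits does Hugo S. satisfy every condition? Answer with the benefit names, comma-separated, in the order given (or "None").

Life Insurance

Service from Oct 31, 2024 to 2026-06-28: 605 days.
Life Insurance — status temporary ✓ (not excluded); service 605 days ≥ 45 days ✓; dept HR ✓; 40 hrs/wk ≥ 25 ✓ → eligible.
Stock Option Plan — status temporary ✓ (not excluded); service 605 days ≥ 12 months (≈360 days) ✓; grade P1 < P5 ✗ → not eligible.
Paid Parental Leave — status temporary ✓ (not excluded); service 605 days ≥ 45 days ✓; rating 1 < 3 ✗ → not eligible.
Employer Retirement Match — status temporary ✗ (requires full-time) → not eligible.
Health Savings Account — status temporary ✗ (requires seasonal) → not eligible.
Charitable Gift Match — status temporary ✗ (excluded) → not eligible.
Employee Assistance Program — status temporary ✓; service 605 days ≥ 12 months (≈360 days) ✓; grade P1 < P3 ✗ → not eligible.
401(k) Plan — status temporary ✗ (requires full-time or seasonal) → not eligible.
Childcare Subsidy — status temporary ✓; service 605 days ≥ 9 months (≈270 days) ✓; site Tampa ✗ (not Richmond, Fresno, or Reno) → not eligible.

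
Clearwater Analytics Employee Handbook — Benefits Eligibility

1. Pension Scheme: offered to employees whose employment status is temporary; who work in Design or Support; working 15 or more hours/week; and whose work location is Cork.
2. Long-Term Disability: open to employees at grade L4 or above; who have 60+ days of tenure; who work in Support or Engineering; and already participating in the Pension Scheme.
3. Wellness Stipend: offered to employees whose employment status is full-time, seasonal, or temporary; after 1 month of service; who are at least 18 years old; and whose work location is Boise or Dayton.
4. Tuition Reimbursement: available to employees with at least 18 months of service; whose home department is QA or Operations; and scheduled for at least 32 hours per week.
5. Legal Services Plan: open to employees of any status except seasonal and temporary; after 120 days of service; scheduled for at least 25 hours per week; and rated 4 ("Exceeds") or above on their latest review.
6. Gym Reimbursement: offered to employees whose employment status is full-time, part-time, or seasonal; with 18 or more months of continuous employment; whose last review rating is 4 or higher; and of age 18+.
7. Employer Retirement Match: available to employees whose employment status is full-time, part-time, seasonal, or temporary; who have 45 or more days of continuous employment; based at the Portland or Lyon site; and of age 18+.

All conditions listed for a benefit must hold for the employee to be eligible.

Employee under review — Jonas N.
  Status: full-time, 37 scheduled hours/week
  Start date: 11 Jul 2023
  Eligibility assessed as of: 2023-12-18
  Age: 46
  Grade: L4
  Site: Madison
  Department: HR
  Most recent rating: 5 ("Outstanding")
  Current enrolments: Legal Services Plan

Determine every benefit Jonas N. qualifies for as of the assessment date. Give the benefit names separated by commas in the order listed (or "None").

Service from 11 Jul 2023 to 2023-12-18: 160 days.
Pension Scheme — status full-time ✗ (requires temporary) → not eligible.
Long-Term Disability — grade L4 ≥ L4 ✓; service 160 days ≥ 60 days ✓; dept HR ✗ → not eligible.
Wellness Stipend — status full-time ✓; service 160 days ≥ 1 month (≈30 days) ✓; age 46 ≥ 18 ✓; site Madison ✗ (not Boise or Dayton) → not eligible.
Tuition Reimbursement — service 160 days < 18 months (≈540 days) ✗ → not eligible.
Legal Services Plan — status full-time ✓ (not excluded); service 160 days ≥ 120 days ✓; 37 hrs/wk ≥ 25 ✓; rating 5 ≥ 4 ✓ → eligible.
Gym Reimbursement — status full-time ✓; service 160 days < 18 months (≈540 days) ✗ → not eligible.
Employer Retirement Match — status full-time ✓; service 160 days ≥ 45 days ✓; site Madison ✗ (not Portland or Lyon) → not eligible.

Legal Services Plan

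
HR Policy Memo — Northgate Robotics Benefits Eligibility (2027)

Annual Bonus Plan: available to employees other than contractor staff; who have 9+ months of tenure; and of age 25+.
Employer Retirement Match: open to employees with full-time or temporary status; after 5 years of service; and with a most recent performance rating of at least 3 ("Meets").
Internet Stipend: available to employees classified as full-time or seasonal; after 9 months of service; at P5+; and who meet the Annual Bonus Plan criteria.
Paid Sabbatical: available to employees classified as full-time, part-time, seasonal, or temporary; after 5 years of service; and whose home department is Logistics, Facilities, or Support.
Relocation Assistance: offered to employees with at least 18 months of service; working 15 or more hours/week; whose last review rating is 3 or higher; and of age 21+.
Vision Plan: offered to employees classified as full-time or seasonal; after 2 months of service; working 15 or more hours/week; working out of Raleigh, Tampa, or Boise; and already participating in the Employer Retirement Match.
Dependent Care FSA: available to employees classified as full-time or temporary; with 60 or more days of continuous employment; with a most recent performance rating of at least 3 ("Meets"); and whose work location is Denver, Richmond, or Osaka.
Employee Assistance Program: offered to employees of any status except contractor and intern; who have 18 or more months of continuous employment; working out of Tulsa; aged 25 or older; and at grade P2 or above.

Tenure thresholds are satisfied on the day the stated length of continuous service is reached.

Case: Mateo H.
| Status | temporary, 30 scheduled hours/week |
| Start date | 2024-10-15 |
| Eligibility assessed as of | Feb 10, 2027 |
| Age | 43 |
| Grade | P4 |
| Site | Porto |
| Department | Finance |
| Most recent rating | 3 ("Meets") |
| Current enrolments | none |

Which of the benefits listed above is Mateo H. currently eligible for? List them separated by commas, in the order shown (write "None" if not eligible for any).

Service from 2024-10-15 to Feb 10, 2027: 848 days.
Annual Bonus Plan — status temporary ✓ (not excluded); service 848 days ≥ 9 months (≈270 days) ✓; age 43 ≥ 25 ✓ → eligible.
Employer Retirement Match — status temporary ✓; service 848 days < 5 years (≈1825 days) ✗ → not eligible.
Internet Stipend — status temporary ✗ (requires full-time or seasonal) → not eligible.
Paid Sabbatical — status temporary ✓; service 848 days < 5 years (≈1825 days) ✗ → not eligible.
Relocation Assistance — service 848 days ≥ 18 months (≈540 days) ✓; 30 hrs/wk ≥ 15 ✓; rating 3 ≥ 3 ✓; age 43 ≥ 21 ✓ → eligible.
Vision Plan — status temporary ✗ (requires full-time or seasonal) → not eligible.
Dependent Care FSA — status temporary ✓; service 848 days ≥ 60 days ✓; rating 3 ≥ 3 ✓; site Porto ✗ (not Denver, Richmond, or Osaka) → not eligible.
Employee Assistance Program — status temporary ✓ (not excluded); service 848 days ≥ 18 months (≈540 days) ✓; site Porto ✗ (not Tulsa) → not eligible.

Annual Bonus Plan, Relocation Assistance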